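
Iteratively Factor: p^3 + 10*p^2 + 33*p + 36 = (p + 3)*(p^2 + 7*p + 12) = (p + 3)*(p + 4)*(p + 3)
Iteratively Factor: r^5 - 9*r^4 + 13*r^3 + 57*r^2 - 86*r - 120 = (r - 4)*(r^4 - 5*r^3 - 7*r^2 + 29*r + 30) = (r - 4)*(r + 2)*(r^3 - 7*r^2 + 7*r + 15) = (r - 4)*(r - 3)*(r + 2)*(r^2 - 4*r - 5) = (r - 4)*(r - 3)*(r + 1)*(r + 2)*(r - 5)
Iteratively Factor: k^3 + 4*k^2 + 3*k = (k)*(k^2 + 4*k + 3) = k*(k + 3)*(k + 1)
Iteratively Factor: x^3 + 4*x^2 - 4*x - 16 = (x - 2)*(x^2 + 6*x + 8) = (x - 2)*(x + 4)*(x + 2)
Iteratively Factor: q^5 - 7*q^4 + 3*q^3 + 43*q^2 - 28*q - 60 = (q - 5)*(q^4 - 2*q^3 - 7*q^2 + 8*q + 12) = (q - 5)*(q + 1)*(q^3 - 3*q^2 - 4*q + 12) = (q - 5)*(q - 3)*(q + 1)*(q^2 - 4) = (q - 5)*(q - 3)*(q - 2)*(q + 1)*(q + 2)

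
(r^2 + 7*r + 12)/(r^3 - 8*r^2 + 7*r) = (r^2 + 7*r + 12)/(r*(r^2 - 8*r + 7))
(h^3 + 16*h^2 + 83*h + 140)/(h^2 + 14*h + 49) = (h^2 + 9*h + 20)/(h + 7)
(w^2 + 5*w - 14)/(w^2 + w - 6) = (w + 7)/(w + 3)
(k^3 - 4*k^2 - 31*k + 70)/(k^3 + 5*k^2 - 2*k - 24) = (k^2 - 2*k - 35)/(k^2 + 7*k + 12)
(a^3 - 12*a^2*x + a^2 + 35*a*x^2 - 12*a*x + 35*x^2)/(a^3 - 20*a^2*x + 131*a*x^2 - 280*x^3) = (-a - 1)/(-a + 8*x)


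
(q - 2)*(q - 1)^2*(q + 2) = q^4 - 2*q^3 - 3*q^2 + 8*q - 4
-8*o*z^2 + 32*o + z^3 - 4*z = (-8*o + z)*(z - 2)*(z + 2)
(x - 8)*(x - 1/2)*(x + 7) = x^3 - 3*x^2/2 - 111*x/2 + 28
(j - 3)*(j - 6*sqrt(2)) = j^2 - 6*sqrt(2)*j - 3*j + 18*sqrt(2)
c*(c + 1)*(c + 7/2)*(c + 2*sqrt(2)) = c^4 + 2*sqrt(2)*c^3 + 9*c^3/2 + 7*c^2/2 + 9*sqrt(2)*c^2 + 7*sqrt(2)*c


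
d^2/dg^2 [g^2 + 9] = 2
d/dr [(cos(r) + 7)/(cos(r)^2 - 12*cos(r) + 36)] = (cos(r) + 20)*sin(r)/(cos(r) - 6)^3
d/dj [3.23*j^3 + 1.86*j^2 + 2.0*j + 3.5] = 9.69*j^2 + 3.72*j + 2.0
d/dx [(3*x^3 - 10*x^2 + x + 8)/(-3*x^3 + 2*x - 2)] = 2*(-15*x^4 + 9*x^3 + 17*x^2 + 20*x - 9)/(9*x^6 - 12*x^4 + 12*x^3 + 4*x^2 - 8*x + 4)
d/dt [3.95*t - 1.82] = 3.95000000000000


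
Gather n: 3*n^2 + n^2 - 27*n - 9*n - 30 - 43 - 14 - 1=4*n^2 - 36*n - 88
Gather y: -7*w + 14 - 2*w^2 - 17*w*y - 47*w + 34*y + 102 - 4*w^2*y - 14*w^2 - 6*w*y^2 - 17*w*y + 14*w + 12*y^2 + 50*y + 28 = -16*w^2 - 40*w + y^2*(12 - 6*w) + y*(-4*w^2 - 34*w + 84) + 144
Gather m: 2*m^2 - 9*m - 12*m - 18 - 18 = 2*m^2 - 21*m - 36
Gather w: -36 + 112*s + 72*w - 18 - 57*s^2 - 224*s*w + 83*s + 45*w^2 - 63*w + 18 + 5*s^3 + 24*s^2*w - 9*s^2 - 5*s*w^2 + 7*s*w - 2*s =5*s^3 - 66*s^2 + 193*s + w^2*(45 - 5*s) + w*(24*s^2 - 217*s + 9) - 36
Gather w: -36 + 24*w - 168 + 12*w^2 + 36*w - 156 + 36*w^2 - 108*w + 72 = 48*w^2 - 48*w - 288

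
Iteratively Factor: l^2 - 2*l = (l)*(l - 2)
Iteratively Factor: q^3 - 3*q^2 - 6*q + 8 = (q - 1)*(q^2 - 2*q - 8) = (q - 1)*(q + 2)*(q - 4)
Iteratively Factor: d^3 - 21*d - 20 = (d - 5)*(d^2 + 5*d + 4) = (d - 5)*(d + 1)*(d + 4)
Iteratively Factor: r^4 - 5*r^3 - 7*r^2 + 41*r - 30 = (r - 1)*(r^3 - 4*r^2 - 11*r + 30) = (r - 5)*(r - 1)*(r^2 + r - 6) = (r - 5)*(r - 2)*(r - 1)*(r + 3)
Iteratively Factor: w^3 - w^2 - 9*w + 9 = (w + 3)*(w^2 - 4*w + 3) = (w - 3)*(w + 3)*(w - 1)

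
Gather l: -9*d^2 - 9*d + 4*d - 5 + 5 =-9*d^2 - 5*d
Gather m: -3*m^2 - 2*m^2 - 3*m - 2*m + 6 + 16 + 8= -5*m^2 - 5*m + 30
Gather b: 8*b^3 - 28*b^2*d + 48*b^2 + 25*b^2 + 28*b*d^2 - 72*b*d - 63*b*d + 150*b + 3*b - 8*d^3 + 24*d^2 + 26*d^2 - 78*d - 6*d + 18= 8*b^3 + b^2*(73 - 28*d) + b*(28*d^2 - 135*d + 153) - 8*d^3 + 50*d^2 - 84*d + 18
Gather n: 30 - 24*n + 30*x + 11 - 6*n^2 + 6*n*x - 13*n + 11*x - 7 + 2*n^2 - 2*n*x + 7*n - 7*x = -4*n^2 + n*(4*x - 30) + 34*x + 34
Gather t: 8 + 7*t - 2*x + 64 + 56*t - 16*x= 63*t - 18*x + 72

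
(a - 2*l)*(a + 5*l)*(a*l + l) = a^3*l + 3*a^2*l^2 + a^2*l - 10*a*l^3 + 3*a*l^2 - 10*l^3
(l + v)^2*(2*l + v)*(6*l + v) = 12*l^4 + 32*l^3*v + 29*l^2*v^2 + 10*l*v^3 + v^4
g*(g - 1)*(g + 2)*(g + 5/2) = g^4 + 7*g^3/2 + g^2/2 - 5*g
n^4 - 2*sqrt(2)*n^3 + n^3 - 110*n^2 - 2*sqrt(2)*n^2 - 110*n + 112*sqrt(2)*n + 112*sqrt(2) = (n + 1)*(n - 8*sqrt(2))*(n - sqrt(2))*(n + 7*sqrt(2))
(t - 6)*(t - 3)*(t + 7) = t^3 - 2*t^2 - 45*t + 126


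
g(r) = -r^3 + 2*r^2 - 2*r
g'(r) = -3*r^2 + 4*r - 2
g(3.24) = -19.50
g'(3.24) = -20.53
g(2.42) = -7.30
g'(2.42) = -9.89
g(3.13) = -17.33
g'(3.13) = -18.87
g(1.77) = -2.82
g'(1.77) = -4.32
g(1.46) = -1.77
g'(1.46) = -2.55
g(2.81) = -12.02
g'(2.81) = -14.45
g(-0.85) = 3.76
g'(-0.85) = -7.57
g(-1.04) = 5.37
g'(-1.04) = -9.40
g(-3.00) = 51.00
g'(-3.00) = -41.00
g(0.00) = 0.00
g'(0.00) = -2.00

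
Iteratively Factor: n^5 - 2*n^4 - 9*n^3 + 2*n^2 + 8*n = (n - 1)*(n^4 - n^3 - 10*n^2 - 8*n) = n*(n - 1)*(n^3 - n^2 - 10*n - 8) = n*(n - 1)*(n + 1)*(n^2 - 2*n - 8) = n*(n - 4)*(n - 1)*(n + 1)*(n + 2)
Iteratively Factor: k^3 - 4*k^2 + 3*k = (k - 1)*(k^2 - 3*k) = (k - 3)*(k - 1)*(k)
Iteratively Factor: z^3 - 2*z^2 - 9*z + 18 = (z - 2)*(z^2 - 9) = (z - 3)*(z - 2)*(z + 3)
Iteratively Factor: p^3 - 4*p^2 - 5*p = (p + 1)*(p^2 - 5*p) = p*(p + 1)*(p - 5)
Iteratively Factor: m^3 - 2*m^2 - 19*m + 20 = (m - 1)*(m^2 - m - 20) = (m - 5)*(m - 1)*(m + 4)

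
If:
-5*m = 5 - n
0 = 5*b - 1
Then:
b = 1/5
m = n/5 - 1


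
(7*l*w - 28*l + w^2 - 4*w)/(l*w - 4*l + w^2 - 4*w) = (7*l + w)/(l + w)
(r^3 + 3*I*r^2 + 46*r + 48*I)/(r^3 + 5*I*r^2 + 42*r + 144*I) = (r + I)/(r + 3*I)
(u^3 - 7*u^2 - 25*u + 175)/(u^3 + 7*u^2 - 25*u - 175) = (u - 7)/(u + 7)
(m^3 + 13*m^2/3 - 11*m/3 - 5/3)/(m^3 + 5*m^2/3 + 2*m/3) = (3*m^3 + 13*m^2 - 11*m - 5)/(m*(3*m^2 + 5*m + 2))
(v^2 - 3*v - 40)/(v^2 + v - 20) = (v - 8)/(v - 4)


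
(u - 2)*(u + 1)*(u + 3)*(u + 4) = u^4 + 6*u^3 + 3*u^2 - 26*u - 24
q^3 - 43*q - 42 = (q - 7)*(q + 1)*(q + 6)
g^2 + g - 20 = (g - 4)*(g + 5)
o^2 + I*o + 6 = (o - 2*I)*(o + 3*I)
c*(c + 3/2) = c^2 + 3*c/2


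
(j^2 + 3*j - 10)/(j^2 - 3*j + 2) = (j + 5)/(j - 1)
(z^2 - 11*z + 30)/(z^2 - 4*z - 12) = (z - 5)/(z + 2)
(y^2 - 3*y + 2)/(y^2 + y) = (y^2 - 3*y + 2)/(y*(y + 1))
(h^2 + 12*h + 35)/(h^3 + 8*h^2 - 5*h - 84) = (h + 5)/(h^2 + h - 12)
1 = 1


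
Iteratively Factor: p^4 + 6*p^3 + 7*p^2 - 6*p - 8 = (p + 1)*(p^3 + 5*p^2 + 2*p - 8) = (p + 1)*(p + 4)*(p^2 + p - 2) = (p - 1)*(p + 1)*(p + 4)*(p + 2)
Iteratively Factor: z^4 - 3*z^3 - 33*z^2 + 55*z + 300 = (z - 5)*(z^3 + 2*z^2 - 23*z - 60) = (z - 5)*(z + 3)*(z^2 - z - 20) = (z - 5)*(z + 3)*(z + 4)*(z - 5)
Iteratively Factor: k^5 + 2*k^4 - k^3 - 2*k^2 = (k + 1)*(k^4 + k^3 - 2*k^2) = k*(k + 1)*(k^3 + k^2 - 2*k) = k^2*(k + 1)*(k^2 + k - 2) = k^2*(k + 1)*(k + 2)*(k - 1)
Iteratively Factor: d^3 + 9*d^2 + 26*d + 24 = (d + 4)*(d^2 + 5*d + 6) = (d + 2)*(d + 4)*(d + 3)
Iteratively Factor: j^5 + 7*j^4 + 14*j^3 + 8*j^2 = (j + 4)*(j^4 + 3*j^3 + 2*j^2) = (j + 1)*(j + 4)*(j^3 + 2*j^2) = (j + 1)*(j + 2)*(j + 4)*(j^2) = j*(j + 1)*(j + 2)*(j + 4)*(j)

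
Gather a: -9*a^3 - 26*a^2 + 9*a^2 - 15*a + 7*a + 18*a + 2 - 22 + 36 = -9*a^3 - 17*a^2 + 10*a + 16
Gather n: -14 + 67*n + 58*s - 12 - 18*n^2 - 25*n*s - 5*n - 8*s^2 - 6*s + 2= -18*n^2 + n*(62 - 25*s) - 8*s^2 + 52*s - 24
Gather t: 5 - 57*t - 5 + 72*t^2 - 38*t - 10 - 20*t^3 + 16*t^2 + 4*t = -20*t^3 + 88*t^2 - 91*t - 10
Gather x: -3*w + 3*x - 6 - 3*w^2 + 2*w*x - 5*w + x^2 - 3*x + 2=-3*w^2 + 2*w*x - 8*w + x^2 - 4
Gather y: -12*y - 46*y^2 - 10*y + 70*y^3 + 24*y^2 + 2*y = 70*y^3 - 22*y^2 - 20*y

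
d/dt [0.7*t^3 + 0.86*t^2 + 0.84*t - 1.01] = 2.1*t^2 + 1.72*t + 0.84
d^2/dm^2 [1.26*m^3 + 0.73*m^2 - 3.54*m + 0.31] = 7.56*m + 1.46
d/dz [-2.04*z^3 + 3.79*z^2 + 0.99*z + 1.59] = -6.12*z^2 + 7.58*z + 0.99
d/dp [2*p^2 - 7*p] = 4*p - 7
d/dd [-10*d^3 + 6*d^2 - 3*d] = -30*d^2 + 12*d - 3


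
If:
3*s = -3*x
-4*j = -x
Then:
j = x/4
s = -x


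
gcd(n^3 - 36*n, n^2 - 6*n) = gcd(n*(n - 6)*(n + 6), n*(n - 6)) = n^2 - 6*n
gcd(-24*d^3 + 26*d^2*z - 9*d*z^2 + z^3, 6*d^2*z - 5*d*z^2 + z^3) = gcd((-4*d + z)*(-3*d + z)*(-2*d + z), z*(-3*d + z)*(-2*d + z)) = 6*d^2 - 5*d*z + z^2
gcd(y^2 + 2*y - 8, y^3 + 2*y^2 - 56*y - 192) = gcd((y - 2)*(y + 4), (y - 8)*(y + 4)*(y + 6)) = y + 4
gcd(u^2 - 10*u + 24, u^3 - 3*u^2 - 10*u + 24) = u - 4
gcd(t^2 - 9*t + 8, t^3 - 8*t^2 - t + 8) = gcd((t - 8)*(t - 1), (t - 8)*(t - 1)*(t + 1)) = t^2 - 9*t + 8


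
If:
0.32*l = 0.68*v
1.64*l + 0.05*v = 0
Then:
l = 0.00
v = 0.00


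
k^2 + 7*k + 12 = (k + 3)*(k + 4)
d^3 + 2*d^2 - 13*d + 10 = (d - 2)*(d - 1)*(d + 5)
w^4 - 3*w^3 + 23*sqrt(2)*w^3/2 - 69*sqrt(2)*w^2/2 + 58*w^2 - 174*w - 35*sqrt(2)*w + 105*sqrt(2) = (w - 3)*(w - sqrt(2)/2)*(w + 5*sqrt(2))*(w + 7*sqrt(2))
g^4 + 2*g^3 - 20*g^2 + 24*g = g*(g - 2)^2*(g + 6)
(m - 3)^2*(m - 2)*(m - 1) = m^4 - 9*m^3 + 29*m^2 - 39*m + 18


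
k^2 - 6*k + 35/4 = (k - 7/2)*(k - 5/2)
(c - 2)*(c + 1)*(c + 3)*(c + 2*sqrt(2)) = c^4 + 2*c^3 + 2*sqrt(2)*c^3 - 5*c^2 + 4*sqrt(2)*c^2 - 10*sqrt(2)*c - 6*c - 12*sqrt(2)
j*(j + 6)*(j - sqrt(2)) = j^3 - sqrt(2)*j^2 + 6*j^2 - 6*sqrt(2)*j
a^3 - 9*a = a*(a - 3)*(a + 3)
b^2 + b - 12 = (b - 3)*(b + 4)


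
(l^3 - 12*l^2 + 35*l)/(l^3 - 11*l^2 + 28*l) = (l - 5)/(l - 4)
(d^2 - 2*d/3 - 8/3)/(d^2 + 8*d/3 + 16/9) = 3*(d - 2)/(3*d + 4)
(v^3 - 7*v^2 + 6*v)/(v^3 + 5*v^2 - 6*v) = (v - 6)/(v + 6)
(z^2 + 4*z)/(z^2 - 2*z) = (z + 4)/(z - 2)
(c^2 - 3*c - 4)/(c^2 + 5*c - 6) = (c^2 - 3*c - 4)/(c^2 + 5*c - 6)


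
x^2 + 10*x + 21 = (x + 3)*(x + 7)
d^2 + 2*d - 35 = (d - 5)*(d + 7)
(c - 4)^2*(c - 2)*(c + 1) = c^4 - 9*c^3 + 22*c^2 - 32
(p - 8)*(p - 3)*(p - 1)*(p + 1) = p^4 - 11*p^3 + 23*p^2 + 11*p - 24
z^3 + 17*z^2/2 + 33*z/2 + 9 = (z + 1)*(z + 3/2)*(z + 6)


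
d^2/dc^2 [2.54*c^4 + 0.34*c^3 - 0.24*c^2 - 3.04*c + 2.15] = 30.48*c^2 + 2.04*c - 0.48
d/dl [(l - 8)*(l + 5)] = 2*l - 3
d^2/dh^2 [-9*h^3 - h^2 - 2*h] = -54*h - 2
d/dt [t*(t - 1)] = 2*t - 1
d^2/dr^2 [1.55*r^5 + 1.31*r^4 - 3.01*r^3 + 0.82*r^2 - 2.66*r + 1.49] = 31.0*r^3 + 15.72*r^2 - 18.06*r + 1.64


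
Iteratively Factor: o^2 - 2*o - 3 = (o - 3)*(o + 1)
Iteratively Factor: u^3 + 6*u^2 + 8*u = (u)*(u^2 + 6*u + 8) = u*(u + 2)*(u + 4)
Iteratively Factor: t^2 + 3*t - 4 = (t - 1)*(t + 4)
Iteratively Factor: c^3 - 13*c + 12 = (c - 3)*(c^2 + 3*c - 4) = (c - 3)*(c - 1)*(c + 4)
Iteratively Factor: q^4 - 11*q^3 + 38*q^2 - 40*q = (q)*(q^3 - 11*q^2 + 38*q - 40) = q*(q - 4)*(q^2 - 7*q + 10) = q*(q - 5)*(q - 4)*(q - 2)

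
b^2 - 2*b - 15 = (b - 5)*(b + 3)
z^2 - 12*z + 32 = (z - 8)*(z - 4)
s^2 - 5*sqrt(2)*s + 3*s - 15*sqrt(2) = (s + 3)*(s - 5*sqrt(2))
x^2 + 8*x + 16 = (x + 4)^2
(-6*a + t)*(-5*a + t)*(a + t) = 30*a^3 + 19*a^2*t - 10*a*t^2 + t^3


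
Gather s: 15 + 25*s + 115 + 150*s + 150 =175*s + 280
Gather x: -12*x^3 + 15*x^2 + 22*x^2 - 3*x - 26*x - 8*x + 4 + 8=-12*x^3 + 37*x^2 - 37*x + 12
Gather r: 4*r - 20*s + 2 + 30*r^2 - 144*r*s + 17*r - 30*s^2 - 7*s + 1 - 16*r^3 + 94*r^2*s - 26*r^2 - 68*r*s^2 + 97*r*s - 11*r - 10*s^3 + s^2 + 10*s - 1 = -16*r^3 + r^2*(94*s + 4) + r*(-68*s^2 - 47*s + 10) - 10*s^3 - 29*s^2 - 17*s + 2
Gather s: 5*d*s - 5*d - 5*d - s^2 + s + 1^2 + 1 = -10*d - s^2 + s*(5*d + 1) + 2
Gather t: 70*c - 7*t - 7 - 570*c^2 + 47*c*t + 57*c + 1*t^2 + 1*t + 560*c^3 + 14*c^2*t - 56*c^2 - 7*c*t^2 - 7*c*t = 560*c^3 - 626*c^2 + 127*c + t^2*(1 - 7*c) + t*(14*c^2 + 40*c - 6) - 7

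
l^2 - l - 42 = (l - 7)*(l + 6)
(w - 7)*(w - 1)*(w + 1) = w^3 - 7*w^2 - w + 7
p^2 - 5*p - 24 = (p - 8)*(p + 3)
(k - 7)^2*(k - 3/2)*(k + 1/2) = k^4 - 15*k^3 + 249*k^2/4 - 77*k/2 - 147/4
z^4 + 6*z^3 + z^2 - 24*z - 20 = (z - 2)*(z + 1)*(z + 2)*(z + 5)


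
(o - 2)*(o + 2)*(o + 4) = o^3 + 4*o^2 - 4*o - 16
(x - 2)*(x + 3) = x^2 + x - 6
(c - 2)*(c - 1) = c^2 - 3*c + 2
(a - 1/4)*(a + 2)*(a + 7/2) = a^3 + 21*a^2/4 + 45*a/8 - 7/4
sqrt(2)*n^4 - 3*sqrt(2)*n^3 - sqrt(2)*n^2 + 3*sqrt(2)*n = n*(n - 3)*(n - 1)*(sqrt(2)*n + sqrt(2))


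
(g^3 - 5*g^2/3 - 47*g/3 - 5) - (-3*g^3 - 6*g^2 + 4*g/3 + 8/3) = 4*g^3 + 13*g^2/3 - 17*g - 23/3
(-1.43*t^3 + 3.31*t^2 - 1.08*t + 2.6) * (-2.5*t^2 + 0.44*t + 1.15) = 3.575*t^5 - 8.9042*t^4 + 2.5119*t^3 - 3.1687*t^2 - 0.0979999999999999*t + 2.99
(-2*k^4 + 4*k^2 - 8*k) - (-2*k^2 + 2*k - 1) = -2*k^4 + 6*k^2 - 10*k + 1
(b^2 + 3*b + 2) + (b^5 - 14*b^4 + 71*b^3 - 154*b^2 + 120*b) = b^5 - 14*b^4 + 71*b^3 - 153*b^2 + 123*b + 2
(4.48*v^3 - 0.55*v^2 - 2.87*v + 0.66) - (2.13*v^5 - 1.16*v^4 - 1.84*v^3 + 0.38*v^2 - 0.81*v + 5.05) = -2.13*v^5 + 1.16*v^4 + 6.32*v^3 - 0.93*v^2 - 2.06*v - 4.39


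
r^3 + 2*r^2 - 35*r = r*(r - 5)*(r + 7)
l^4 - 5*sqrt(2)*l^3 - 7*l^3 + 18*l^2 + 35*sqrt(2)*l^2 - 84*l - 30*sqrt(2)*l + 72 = (l - 6)*(l - 1)*(l - 3*sqrt(2))*(l - 2*sqrt(2))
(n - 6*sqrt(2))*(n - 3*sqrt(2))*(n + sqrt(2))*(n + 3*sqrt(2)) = n^4 - 5*sqrt(2)*n^3 - 30*n^2 + 90*sqrt(2)*n + 216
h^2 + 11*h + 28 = (h + 4)*(h + 7)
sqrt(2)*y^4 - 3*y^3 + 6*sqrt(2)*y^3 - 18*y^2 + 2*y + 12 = (y + 6)*(y - sqrt(2))^2*(sqrt(2)*y + 1)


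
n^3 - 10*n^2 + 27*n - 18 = (n - 6)*(n - 3)*(n - 1)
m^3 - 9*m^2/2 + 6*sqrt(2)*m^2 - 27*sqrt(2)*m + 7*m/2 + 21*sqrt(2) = (m - 7/2)*(m - 1)*(m + 6*sqrt(2))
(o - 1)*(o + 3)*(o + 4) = o^3 + 6*o^2 + 5*o - 12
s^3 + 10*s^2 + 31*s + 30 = (s + 2)*(s + 3)*(s + 5)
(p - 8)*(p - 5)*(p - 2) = p^3 - 15*p^2 + 66*p - 80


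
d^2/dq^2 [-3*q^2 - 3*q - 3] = -6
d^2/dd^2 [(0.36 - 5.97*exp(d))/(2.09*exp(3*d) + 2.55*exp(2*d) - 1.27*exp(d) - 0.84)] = (-104.310228*exp(6*d) - 81.2987010000001*exp(5*d) - 81.099789*exp(4*d) - 148.133457*exp(3*d) - 74.535876*exp(2*d) + 10.03392*exp(d) - 4.59648)*exp(d)/(9.129329*exp(9*d) + 33.415965*exp(8*d) + 24.128214*exp(7*d) - 35.037027*exp(6*d) - 41.522322*exp(5*d) + 9.330057*exp(4*d) + 18.697769*exp(3*d) + 1.333332*exp(2*d) - 2.688336*exp(d) - 0.592704)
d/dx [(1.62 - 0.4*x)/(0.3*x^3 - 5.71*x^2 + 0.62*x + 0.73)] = (0.24*x^3 - 3.742*x^2 + 18.5004*x - 1.2964)/(0.09*x^6 - 3.426*x^5 + 32.9761*x^4 - 6.6424*x^3 - 7.9522*x^2 + 0.9052*x + 0.5329)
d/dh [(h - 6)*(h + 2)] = 2*h - 4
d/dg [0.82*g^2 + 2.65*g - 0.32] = 1.64*g + 2.65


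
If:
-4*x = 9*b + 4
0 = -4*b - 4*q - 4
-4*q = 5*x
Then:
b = -36/61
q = -25/61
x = 20/61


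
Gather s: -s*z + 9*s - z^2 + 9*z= s*(9 - z) - z^2 + 9*z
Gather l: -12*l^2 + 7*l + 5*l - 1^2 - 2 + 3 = -12*l^2 + 12*l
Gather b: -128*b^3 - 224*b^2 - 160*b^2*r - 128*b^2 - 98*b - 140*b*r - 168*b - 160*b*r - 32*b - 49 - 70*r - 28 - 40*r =-128*b^3 + b^2*(-160*r - 352) + b*(-300*r - 298) - 110*r - 77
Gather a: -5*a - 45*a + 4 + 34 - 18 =20 - 50*a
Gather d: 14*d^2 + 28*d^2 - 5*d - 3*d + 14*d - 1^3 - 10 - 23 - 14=42*d^2 + 6*d - 48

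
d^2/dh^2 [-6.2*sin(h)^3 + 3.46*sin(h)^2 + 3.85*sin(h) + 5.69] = 0.79999999999999*sin(h) - 13.95*sin(3*h) + 6.92*cos(2*h)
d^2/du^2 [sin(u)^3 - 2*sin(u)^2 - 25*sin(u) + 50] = -9*sin(u)^3 + 8*sin(u)^2 + 31*sin(u) - 4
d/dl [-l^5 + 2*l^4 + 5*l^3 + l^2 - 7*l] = -5*l^4 + 8*l^3 + 15*l^2 + 2*l - 7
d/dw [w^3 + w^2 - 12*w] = 3*w^2 + 2*w - 12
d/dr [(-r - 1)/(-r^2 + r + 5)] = (r^2 - r - (r + 1)*(2*r - 1) - 5)/(-r^2 + r + 5)^2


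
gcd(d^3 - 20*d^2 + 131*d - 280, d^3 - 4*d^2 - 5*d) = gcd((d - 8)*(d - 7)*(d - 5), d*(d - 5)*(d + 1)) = d - 5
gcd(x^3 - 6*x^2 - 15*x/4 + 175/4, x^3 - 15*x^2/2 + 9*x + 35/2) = x^2 - 17*x/2 + 35/2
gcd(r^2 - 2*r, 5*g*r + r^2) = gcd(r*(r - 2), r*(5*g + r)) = r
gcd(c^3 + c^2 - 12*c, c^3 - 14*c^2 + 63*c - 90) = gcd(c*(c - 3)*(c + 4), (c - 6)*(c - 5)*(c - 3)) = c - 3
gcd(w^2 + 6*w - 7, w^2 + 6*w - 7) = w^2 + 6*w - 7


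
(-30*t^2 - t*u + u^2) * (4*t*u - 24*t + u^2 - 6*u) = -120*t^3*u + 720*t^3 - 34*t^2*u^2 + 204*t^2*u + 3*t*u^3 - 18*t*u^2 + u^4 - 6*u^3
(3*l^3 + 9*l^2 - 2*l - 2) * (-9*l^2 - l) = -27*l^5 - 84*l^4 + 9*l^3 + 20*l^2 + 2*l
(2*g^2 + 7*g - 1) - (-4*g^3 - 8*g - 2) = 4*g^3 + 2*g^2 + 15*g + 1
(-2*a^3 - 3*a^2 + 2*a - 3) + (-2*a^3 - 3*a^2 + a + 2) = -4*a^3 - 6*a^2 + 3*a - 1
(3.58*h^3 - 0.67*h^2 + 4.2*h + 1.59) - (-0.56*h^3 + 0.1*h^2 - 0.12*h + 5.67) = 4.14*h^3 - 0.77*h^2 + 4.32*h - 4.08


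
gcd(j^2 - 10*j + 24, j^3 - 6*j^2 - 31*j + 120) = 1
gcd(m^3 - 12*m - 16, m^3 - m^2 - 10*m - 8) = m^2 - 2*m - 8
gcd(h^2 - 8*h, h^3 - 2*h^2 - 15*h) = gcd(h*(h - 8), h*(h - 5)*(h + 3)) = h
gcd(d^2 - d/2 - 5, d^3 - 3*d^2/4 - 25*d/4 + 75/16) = d - 5/2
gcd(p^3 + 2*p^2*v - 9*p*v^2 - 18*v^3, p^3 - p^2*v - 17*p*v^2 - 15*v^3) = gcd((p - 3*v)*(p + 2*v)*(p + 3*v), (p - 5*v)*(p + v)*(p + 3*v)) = p + 3*v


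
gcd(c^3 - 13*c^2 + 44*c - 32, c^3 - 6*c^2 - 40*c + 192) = c^2 - 12*c + 32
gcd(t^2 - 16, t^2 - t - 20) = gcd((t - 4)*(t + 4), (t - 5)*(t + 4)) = t + 4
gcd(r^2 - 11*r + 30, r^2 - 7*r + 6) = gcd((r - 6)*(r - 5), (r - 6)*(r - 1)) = r - 6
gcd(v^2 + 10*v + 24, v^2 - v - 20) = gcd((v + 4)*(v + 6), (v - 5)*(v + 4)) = v + 4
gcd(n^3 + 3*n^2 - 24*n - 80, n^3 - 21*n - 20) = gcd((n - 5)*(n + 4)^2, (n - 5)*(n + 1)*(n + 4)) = n^2 - n - 20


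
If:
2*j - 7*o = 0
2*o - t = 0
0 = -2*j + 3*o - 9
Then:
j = -63/8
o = -9/4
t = -9/2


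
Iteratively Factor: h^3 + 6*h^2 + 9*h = (h)*(h^2 + 6*h + 9) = h*(h + 3)*(h + 3)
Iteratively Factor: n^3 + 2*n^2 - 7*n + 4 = (n + 4)*(n^2 - 2*n + 1) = (n - 1)*(n + 4)*(n - 1)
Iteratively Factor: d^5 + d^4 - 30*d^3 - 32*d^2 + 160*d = (d + 4)*(d^4 - 3*d^3 - 18*d^2 + 40*d) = (d - 2)*(d + 4)*(d^3 - d^2 - 20*d) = (d - 5)*(d - 2)*(d + 4)*(d^2 + 4*d) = (d - 5)*(d - 2)*(d + 4)^2*(d)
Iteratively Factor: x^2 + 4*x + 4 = (x + 2)*(x + 2)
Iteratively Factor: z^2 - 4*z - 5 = (z + 1)*(z - 5)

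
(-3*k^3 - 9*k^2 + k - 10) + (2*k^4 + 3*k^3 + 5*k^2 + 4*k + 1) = 2*k^4 - 4*k^2 + 5*k - 9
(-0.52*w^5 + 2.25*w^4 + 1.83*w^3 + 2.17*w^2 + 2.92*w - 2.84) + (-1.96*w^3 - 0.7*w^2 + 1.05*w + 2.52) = -0.52*w^5 + 2.25*w^4 - 0.13*w^3 + 1.47*w^2 + 3.97*w - 0.32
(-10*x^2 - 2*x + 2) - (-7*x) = -10*x^2 + 5*x + 2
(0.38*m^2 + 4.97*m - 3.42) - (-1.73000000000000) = 0.38*m^2 + 4.97*m - 1.69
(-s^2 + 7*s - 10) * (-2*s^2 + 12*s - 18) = 2*s^4 - 26*s^3 + 122*s^2 - 246*s + 180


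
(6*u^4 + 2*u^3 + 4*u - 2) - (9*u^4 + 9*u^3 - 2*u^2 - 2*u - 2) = -3*u^4 - 7*u^3 + 2*u^2 + 6*u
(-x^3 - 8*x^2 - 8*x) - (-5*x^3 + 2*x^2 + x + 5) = 4*x^3 - 10*x^2 - 9*x - 5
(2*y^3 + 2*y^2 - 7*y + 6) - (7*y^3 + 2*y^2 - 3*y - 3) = -5*y^3 - 4*y + 9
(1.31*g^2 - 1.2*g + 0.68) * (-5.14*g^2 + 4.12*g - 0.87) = -6.7334*g^4 + 11.5652*g^3 - 9.5789*g^2 + 3.8456*g - 0.5916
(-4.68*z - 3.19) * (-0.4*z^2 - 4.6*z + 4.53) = 1.872*z^3 + 22.804*z^2 - 6.5264*z - 14.4507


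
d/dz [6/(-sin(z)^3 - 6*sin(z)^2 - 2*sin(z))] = 6*(3*cos(z) + 12/tan(z) + 2*cos(z)/sin(z)^2)/(sin(z)^2 + 6*sin(z) + 2)^2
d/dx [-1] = 0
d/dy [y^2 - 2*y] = 2*y - 2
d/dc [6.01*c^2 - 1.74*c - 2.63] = 12.02*c - 1.74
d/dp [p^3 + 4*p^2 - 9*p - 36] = 3*p^2 + 8*p - 9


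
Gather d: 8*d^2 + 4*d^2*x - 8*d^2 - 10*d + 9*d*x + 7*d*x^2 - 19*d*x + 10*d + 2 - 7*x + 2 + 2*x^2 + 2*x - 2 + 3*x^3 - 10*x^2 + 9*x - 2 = 4*d^2*x + d*(7*x^2 - 10*x) + 3*x^3 - 8*x^2 + 4*x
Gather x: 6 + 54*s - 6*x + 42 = 54*s - 6*x + 48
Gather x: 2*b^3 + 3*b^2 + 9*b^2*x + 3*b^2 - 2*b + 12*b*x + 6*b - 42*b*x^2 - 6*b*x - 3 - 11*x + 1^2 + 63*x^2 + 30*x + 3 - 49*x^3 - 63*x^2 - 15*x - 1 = 2*b^3 + 6*b^2 - 42*b*x^2 + 4*b - 49*x^3 + x*(9*b^2 + 6*b + 4)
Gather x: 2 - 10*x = 2 - 10*x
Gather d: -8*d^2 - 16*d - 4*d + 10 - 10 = -8*d^2 - 20*d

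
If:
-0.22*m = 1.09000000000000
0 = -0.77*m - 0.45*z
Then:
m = -4.95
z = 8.48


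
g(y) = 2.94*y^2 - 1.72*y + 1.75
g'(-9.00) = -54.64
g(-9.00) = 255.37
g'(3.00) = 15.92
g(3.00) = 23.05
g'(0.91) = 3.63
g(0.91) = 2.62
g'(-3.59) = -22.83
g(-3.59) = 45.82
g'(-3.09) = -19.89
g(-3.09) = 35.14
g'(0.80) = 2.98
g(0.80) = 2.26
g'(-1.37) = -9.78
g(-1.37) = 9.62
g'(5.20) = 28.86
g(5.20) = 72.30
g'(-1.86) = -12.66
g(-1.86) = 15.12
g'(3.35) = 17.98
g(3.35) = 28.98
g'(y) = 5.88*y - 1.72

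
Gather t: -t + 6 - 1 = 5 - t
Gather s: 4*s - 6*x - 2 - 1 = 4*s - 6*x - 3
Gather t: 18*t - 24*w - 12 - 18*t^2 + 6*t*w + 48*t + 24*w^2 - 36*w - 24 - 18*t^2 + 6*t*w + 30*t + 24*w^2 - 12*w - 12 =-36*t^2 + t*(12*w + 96) + 48*w^2 - 72*w - 48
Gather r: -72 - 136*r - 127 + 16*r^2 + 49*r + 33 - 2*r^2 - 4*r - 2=14*r^2 - 91*r - 168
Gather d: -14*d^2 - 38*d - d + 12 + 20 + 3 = -14*d^2 - 39*d + 35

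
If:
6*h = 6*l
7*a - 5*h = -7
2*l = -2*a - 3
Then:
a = -29/24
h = -7/24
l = -7/24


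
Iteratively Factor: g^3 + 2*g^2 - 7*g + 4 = (g - 1)*(g^2 + 3*g - 4) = (g - 1)^2*(g + 4)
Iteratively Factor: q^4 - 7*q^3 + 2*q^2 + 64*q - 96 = (q - 4)*(q^3 - 3*q^2 - 10*q + 24) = (q - 4)*(q - 2)*(q^2 - q - 12) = (q - 4)*(q - 2)*(q + 3)*(q - 4)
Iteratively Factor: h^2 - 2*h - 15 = (h + 3)*(h - 5)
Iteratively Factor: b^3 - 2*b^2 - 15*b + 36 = (b - 3)*(b^2 + b - 12) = (b - 3)*(b + 4)*(b - 3)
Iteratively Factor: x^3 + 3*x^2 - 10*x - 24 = (x + 4)*(x^2 - x - 6) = (x - 3)*(x + 4)*(x + 2)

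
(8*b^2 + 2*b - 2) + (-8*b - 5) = 8*b^2 - 6*b - 7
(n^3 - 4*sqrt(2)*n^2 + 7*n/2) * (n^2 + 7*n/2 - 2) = n^5 - 4*sqrt(2)*n^4 + 7*n^4/2 - 14*sqrt(2)*n^3 + 3*n^3/2 + 8*sqrt(2)*n^2 + 49*n^2/4 - 7*n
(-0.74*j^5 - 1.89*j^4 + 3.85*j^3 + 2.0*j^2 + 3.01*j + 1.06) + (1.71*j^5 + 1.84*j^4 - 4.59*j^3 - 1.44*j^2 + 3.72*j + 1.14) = 0.97*j^5 - 0.0499999999999998*j^4 - 0.74*j^3 + 0.56*j^2 + 6.73*j + 2.2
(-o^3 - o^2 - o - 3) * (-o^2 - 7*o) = o^5 + 8*o^4 + 8*o^3 + 10*o^2 + 21*o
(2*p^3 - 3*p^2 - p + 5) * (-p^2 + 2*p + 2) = -2*p^5 + 7*p^4 - p^3 - 13*p^2 + 8*p + 10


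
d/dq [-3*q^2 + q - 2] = 1 - 6*q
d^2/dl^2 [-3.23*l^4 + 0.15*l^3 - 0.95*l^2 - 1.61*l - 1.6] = -38.76*l^2 + 0.9*l - 1.9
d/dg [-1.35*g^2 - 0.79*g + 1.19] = -2.7*g - 0.79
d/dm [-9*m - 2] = -9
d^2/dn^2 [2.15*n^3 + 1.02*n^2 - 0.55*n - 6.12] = 12.9*n + 2.04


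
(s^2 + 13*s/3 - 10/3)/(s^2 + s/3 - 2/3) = (s + 5)/(s + 1)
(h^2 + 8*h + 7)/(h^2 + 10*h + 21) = (h + 1)/(h + 3)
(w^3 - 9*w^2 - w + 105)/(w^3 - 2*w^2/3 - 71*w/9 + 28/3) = 9*(w^2 - 12*w + 35)/(9*w^2 - 33*w + 28)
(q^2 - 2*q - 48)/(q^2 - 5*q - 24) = (q + 6)/(q + 3)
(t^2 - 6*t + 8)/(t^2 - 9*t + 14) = (t - 4)/(t - 7)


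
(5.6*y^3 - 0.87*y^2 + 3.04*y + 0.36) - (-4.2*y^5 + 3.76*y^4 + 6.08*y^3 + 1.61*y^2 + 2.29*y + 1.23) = 4.2*y^5 - 3.76*y^4 - 0.48*y^3 - 2.48*y^2 + 0.75*y - 0.87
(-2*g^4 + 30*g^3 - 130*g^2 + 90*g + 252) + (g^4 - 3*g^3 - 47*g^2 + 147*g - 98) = -g^4 + 27*g^3 - 177*g^2 + 237*g + 154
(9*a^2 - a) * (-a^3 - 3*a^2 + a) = -9*a^5 - 26*a^4 + 12*a^3 - a^2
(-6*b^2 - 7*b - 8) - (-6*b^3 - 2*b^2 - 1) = 6*b^3 - 4*b^2 - 7*b - 7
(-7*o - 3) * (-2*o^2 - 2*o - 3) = 14*o^3 + 20*o^2 + 27*o + 9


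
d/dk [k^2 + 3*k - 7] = 2*k + 3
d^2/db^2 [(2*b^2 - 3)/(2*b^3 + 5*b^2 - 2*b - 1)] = 2*(8*b^6 - 48*b^4 - 192*b^3 - 159*b^2 + 72*b - 25)/(8*b^9 + 60*b^8 + 126*b^7 - 7*b^6 - 186*b^5 + 9*b^4 + 58*b^3 + 3*b^2 - 6*b - 1)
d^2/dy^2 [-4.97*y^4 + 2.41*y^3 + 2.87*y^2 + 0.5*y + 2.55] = -59.64*y^2 + 14.46*y + 5.74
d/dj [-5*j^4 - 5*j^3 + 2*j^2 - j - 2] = -20*j^3 - 15*j^2 + 4*j - 1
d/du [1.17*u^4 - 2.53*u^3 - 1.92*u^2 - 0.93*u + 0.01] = 4.68*u^3 - 7.59*u^2 - 3.84*u - 0.93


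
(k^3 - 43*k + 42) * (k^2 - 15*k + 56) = k^5 - 15*k^4 + 13*k^3 + 687*k^2 - 3038*k + 2352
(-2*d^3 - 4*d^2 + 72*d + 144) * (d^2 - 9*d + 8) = -2*d^5 + 14*d^4 + 92*d^3 - 536*d^2 - 720*d + 1152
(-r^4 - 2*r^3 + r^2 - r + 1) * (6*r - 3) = -6*r^5 - 9*r^4 + 12*r^3 - 9*r^2 + 9*r - 3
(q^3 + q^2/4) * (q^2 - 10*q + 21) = q^5 - 39*q^4/4 + 37*q^3/2 + 21*q^2/4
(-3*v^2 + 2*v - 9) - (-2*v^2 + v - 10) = -v^2 + v + 1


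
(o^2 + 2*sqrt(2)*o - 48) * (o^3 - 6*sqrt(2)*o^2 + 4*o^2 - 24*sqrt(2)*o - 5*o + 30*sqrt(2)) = o^5 - 4*sqrt(2)*o^4 + 4*o^4 - 77*o^3 - 16*sqrt(2)*o^3 - 288*o^2 + 308*sqrt(2)*o^2 + 360*o + 1152*sqrt(2)*o - 1440*sqrt(2)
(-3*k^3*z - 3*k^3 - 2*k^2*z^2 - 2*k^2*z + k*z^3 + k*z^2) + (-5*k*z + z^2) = -3*k^3*z - 3*k^3 - 2*k^2*z^2 - 2*k^2*z + k*z^3 + k*z^2 - 5*k*z + z^2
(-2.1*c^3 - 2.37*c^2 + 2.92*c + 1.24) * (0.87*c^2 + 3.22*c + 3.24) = -1.827*c^5 - 8.8239*c^4 - 11.895*c^3 + 2.8024*c^2 + 13.4536*c + 4.0176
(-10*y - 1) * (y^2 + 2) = -10*y^3 - y^2 - 20*y - 2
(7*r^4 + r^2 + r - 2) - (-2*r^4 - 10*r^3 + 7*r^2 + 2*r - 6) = 9*r^4 + 10*r^3 - 6*r^2 - r + 4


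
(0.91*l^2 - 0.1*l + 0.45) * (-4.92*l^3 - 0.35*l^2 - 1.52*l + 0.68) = -4.4772*l^5 + 0.1735*l^4 - 3.5622*l^3 + 0.6133*l^2 - 0.752*l + 0.306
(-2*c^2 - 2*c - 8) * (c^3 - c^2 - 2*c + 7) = -2*c^5 - 2*c^3 - 2*c^2 + 2*c - 56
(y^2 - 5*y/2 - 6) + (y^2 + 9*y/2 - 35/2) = 2*y^2 + 2*y - 47/2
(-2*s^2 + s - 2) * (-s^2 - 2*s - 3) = 2*s^4 + 3*s^3 + 6*s^2 + s + 6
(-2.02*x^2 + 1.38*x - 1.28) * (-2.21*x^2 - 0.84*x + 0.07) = 4.4642*x^4 - 1.353*x^3 + 1.5282*x^2 + 1.1718*x - 0.0896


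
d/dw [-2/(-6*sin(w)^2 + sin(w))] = 2*(-12/tan(w) + cos(w)/sin(w)^2)/(6*sin(w) - 1)^2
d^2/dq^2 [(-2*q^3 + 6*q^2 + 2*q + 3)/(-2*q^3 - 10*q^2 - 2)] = (-16*q^6 - 6*q^5 - 60*q^4 - 138*q^3 - 123*q^2 + 45*q + 9)/(q^9 + 15*q^8 + 75*q^7 + 128*q^6 + 30*q^5 + 75*q^4 + 3*q^3 + 15*q^2 + 1)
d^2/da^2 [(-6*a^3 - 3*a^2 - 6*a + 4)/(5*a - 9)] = 2*(-150*a^3 + 810*a^2 - 1458*a - 413)/(125*a^3 - 675*a^2 + 1215*a - 729)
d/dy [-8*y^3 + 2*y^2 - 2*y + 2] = -24*y^2 + 4*y - 2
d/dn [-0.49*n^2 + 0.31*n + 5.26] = 0.31 - 0.98*n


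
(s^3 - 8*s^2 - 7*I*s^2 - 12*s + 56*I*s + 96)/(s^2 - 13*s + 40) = (s^2 - 7*I*s - 12)/(s - 5)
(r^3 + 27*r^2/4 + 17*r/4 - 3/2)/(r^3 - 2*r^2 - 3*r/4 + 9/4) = (4*r^2 + 23*r - 6)/(4*r^2 - 12*r + 9)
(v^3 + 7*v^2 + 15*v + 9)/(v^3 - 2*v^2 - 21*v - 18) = (v + 3)/(v - 6)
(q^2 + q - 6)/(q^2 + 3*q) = (q - 2)/q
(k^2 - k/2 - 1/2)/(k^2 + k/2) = (k - 1)/k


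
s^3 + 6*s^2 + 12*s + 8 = (s + 2)^3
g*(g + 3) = g^2 + 3*g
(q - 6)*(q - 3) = q^2 - 9*q + 18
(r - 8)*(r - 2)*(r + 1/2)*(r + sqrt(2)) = r^4 - 19*r^3/2 + sqrt(2)*r^3 - 19*sqrt(2)*r^2/2 + 11*r^2 + 8*r + 11*sqrt(2)*r + 8*sqrt(2)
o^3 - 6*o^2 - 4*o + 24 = (o - 6)*(o - 2)*(o + 2)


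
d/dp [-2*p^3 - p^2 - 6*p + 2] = -6*p^2 - 2*p - 6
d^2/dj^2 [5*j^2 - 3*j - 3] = 10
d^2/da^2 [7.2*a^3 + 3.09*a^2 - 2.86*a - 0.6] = 43.2*a + 6.18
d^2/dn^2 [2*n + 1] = 0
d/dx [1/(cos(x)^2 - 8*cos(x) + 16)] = 2*sin(x)/(cos(x) - 4)^3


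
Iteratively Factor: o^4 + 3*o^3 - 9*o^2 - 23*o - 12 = (o + 1)*(o^3 + 2*o^2 - 11*o - 12) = (o - 3)*(o + 1)*(o^2 + 5*o + 4) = (o - 3)*(o + 1)*(o + 4)*(o + 1)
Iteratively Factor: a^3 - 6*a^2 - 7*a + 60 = (a + 3)*(a^2 - 9*a + 20) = (a - 5)*(a + 3)*(a - 4)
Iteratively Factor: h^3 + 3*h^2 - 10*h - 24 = (h - 3)*(h^2 + 6*h + 8) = (h - 3)*(h + 4)*(h + 2)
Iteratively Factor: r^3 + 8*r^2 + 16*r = (r + 4)*(r^2 + 4*r) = (r + 4)^2*(r)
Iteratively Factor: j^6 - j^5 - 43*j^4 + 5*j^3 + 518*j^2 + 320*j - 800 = (j + 4)*(j^5 - 5*j^4 - 23*j^3 + 97*j^2 + 130*j - 200) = (j - 5)*(j + 4)*(j^4 - 23*j^2 - 18*j + 40) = (j - 5)*(j - 1)*(j + 4)*(j^3 + j^2 - 22*j - 40) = (j - 5)*(j - 1)*(j + 4)^2*(j^2 - 3*j - 10) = (j - 5)*(j - 1)*(j + 2)*(j + 4)^2*(j - 5)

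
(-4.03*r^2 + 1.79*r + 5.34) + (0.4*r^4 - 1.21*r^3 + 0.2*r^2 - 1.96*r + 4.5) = 0.4*r^4 - 1.21*r^3 - 3.83*r^2 - 0.17*r + 9.84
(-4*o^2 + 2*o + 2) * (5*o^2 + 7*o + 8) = -20*o^4 - 18*o^3 - 8*o^2 + 30*o + 16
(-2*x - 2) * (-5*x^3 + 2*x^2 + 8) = 10*x^4 + 6*x^3 - 4*x^2 - 16*x - 16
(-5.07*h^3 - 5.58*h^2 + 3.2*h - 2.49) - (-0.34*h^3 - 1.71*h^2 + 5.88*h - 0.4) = -4.73*h^3 - 3.87*h^2 - 2.68*h - 2.09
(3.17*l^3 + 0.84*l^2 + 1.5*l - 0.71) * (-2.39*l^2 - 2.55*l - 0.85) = -7.5763*l^5 - 10.0911*l^4 - 8.4215*l^3 - 2.8421*l^2 + 0.5355*l + 0.6035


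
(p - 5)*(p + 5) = p^2 - 25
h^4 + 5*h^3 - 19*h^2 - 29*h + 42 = (h - 3)*(h - 1)*(h + 2)*(h + 7)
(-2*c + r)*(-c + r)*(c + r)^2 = 2*c^4 + c^3*r - 3*c^2*r^2 - c*r^3 + r^4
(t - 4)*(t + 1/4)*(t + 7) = t^3 + 13*t^2/4 - 109*t/4 - 7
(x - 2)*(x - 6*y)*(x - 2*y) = x^3 - 8*x^2*y - 2*x^2 + 12*x*y^2 + 16*x*y - 24*y^2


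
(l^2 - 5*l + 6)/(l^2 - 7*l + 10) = (l - 3)/(l - 5)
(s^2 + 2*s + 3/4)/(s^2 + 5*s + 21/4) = (2*s + 1)/(2*s + 7)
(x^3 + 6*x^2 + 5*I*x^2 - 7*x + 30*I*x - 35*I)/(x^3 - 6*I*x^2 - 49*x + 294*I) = (x^2 + x*(-1 + 5*I) - 5*I)/(x^2 - x*(7 + 6*I) + 42*I)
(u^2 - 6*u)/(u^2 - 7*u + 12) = u*(u - 6)/(u^2 - 7*u + 12)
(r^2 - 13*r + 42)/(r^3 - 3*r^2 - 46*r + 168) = (r - 7)/(r^2 + 3*r - 28)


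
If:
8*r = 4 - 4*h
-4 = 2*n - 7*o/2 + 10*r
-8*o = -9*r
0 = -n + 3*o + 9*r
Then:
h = 621/493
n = -792/493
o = -72/493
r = -64/493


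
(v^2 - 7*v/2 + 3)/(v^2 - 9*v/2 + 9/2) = (v - 2)/(v - 3)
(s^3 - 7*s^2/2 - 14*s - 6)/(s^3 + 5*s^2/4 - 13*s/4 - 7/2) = 2*(2*s^2 - 11*s - 6)/(4*s^2 - 3*s - 7)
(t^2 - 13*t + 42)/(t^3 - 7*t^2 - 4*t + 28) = (t - 6)/(t^2 - 4)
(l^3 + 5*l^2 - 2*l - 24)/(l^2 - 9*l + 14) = (l^2 + 7*l + 12)/(l - 7)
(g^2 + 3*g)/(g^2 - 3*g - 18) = g/(g - 6)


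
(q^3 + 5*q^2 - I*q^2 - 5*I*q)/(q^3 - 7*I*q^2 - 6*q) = (q + 5)/(q - 6*I)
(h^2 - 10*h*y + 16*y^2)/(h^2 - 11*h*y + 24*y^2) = (-h + 2*y)/(-h + 3*y)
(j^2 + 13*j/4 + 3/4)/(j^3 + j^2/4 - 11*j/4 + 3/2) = (4*j^2 + 13*j + 3)/(4*j^3 + j^2 - 11*j + 6)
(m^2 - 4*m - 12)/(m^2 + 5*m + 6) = (m - 6)/(m + 3)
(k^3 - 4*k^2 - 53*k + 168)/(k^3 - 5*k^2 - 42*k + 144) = (k + 7)/(k + 6)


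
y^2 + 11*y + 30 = (y + 5)*(y + 6)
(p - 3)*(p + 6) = p^2 + 3*p - 18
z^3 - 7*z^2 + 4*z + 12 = (z - 6)*(z - 2)*(z + 1)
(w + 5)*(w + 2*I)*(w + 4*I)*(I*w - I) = I*w^4 - 6*w^3 + 4*I*w^3 - 24*w^2 - 13*I*w^2 + 30*w - 32*I*w + 40*I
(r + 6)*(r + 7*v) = r^2 + 7*r*v + 6*r + 42*v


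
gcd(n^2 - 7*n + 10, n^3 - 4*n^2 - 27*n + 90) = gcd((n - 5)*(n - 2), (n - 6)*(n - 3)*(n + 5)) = 1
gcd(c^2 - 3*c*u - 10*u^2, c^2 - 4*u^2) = c + 2*u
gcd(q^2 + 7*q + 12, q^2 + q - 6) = q + 3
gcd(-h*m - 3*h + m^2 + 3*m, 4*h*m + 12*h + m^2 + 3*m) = m + 3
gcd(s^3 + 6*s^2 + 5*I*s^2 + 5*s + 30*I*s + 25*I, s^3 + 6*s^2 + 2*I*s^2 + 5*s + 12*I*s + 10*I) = s^2 + 6*s + 5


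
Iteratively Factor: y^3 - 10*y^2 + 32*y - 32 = (y - 4)*(y^2 - 6*y + 8) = (y - 4)^2*(y - 2)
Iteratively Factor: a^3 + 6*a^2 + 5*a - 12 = (a - 1)*(a^2 + 7*a + 12) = (a - 1)*(a + 4)*(a + 3)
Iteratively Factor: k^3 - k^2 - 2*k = (k + 1)*(k^2 - 2*k) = k*(k + 1)*(k - 2)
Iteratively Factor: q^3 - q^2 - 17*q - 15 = (q + 3)*(q^2 - 4*q - 5) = (q - 5)*(q + 3)*(q + 1)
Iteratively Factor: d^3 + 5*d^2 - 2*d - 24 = (d + 3)*(d^2 + 2*d - 8) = (d + 3)*(d + 4)*(d - 2)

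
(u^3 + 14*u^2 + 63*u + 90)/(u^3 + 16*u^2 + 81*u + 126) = (u + 5)/(u + 7)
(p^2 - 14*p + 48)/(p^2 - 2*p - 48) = (p - 6)/(p + 6)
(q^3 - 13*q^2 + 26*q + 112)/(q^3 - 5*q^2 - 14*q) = (q - 8)/q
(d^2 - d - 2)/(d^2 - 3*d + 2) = (d + 1)/(d - 1)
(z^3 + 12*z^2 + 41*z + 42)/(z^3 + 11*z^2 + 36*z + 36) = (z + 7)/(z + 6)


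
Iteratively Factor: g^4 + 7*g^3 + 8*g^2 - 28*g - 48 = (g + 3)*(g^3 + 4*g^2 - 4*g - 16) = (g + 3)*(g + 4)*(g^2 - 4) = (g - 2)*(g + 3)*(g + 4)*(g + 2)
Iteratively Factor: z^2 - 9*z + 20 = (z - 4)*(z - 5)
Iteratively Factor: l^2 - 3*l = (l - 3)*(l)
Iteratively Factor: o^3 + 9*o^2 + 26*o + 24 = (o + 4)*(o^2 + 5*o + 6) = (o + 2)*(o + 4)*(o + 3)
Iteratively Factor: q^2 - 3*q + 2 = (q - 2)*(q - 1)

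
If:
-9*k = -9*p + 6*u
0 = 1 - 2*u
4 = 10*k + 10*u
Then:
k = -1/10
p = 7/30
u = 1/2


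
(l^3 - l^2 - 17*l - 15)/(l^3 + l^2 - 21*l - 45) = (l + 1)/(l + 3)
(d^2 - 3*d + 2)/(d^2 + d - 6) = (d - 1)/(d + 3)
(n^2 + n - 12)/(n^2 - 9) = (n + 4)/(n + 3)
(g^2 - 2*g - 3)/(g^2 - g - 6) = (g + 1)/(g + 2)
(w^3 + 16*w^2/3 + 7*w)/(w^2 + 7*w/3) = w + 3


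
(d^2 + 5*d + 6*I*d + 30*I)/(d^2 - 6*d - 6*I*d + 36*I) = (d^2 + d*(5 + 6*I) + 30*I)/(d^2 - 6*d*(1 + I) + 36*I)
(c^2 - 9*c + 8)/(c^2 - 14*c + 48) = (c - 1)/(c - 6)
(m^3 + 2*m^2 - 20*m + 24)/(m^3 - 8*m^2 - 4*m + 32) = (m^2 + 4*m - 12)/(m^2 - 6*m - 16)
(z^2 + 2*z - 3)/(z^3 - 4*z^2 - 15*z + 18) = 1/(z - 6)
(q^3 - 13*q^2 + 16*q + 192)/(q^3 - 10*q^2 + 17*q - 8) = (q^2 - 5*q - 24)/(q^2 - 2*q + 1)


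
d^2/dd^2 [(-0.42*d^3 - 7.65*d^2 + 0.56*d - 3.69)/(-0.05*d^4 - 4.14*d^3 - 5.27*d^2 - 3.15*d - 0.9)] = (0.0021*d^9 + 0.114750000000001*d^8 + 8.82048000000003*d^7 + 237.281058*d^6 - 83.3349359999997*d^5 + 78.0416099999998*d^4 + 625.760413999999*d^3 + 716.106366*d^2 + 303.01911*d + 53.79291)/(0.000125*d^12 + 0.03105*d^11 + 2.610465*d^10 + 77.526909*d^9 + 279.062061*d^8 + 513.006588*d^7 + 607.907798*d^6 + 504.357975*d^5 + 302.404455*d^4 + 130.958775*d^3 + 39.59685*d^2 + 7.6545*d + 0.729)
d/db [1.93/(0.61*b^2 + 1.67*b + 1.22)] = (-2.3546*b - 3.2231)/(0.61*b^2 + 1.67*b + 1.22)^2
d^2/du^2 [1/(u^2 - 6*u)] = 2*(-u*(u - 6) + 4*(u - 3)^2)/(u^3*(u - 6)^3)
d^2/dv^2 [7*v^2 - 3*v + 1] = 14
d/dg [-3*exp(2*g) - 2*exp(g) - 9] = (-6*exp(g) - 2)*exp(g)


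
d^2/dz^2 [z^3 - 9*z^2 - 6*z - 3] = 6*z - 18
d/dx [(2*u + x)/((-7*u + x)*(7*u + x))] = (-49*u^2 - 4*u*x - x^2)/(2401*u^4 - 98*u^2*x^2 + x^4)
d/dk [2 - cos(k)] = sin(k)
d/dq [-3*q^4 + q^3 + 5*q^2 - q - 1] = -12*q^3 + 3*q^2 + 10*q - 1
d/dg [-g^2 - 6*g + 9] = -2*g - 6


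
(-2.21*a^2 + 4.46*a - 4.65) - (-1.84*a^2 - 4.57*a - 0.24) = -0.37*a^2 + 9.03*a - 4.41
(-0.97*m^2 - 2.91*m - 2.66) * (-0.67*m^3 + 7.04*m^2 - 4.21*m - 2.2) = 0.6499*m^5 - 4.8791*m^4 - 14.6205*m^3 - 4.3413*m^2 + 17.6006*m + 5.852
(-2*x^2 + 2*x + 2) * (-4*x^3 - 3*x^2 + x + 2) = 8*x^5 - 2*x^4 - 16*x^3 - 8*x^2 + 6*x + 4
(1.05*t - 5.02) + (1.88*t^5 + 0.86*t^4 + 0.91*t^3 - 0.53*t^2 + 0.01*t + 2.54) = 1.88*t^5 + 0.86*t^4 + 0.91*t^3 - 0.53*t^2 + 1.06*t - 2.48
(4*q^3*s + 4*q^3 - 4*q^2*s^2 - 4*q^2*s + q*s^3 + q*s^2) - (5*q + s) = 4*q^3*s + 4*q^3 - 4*q^2*s^2 - 4*q^2*s + q*s^3 + q*s^2 - 5*q - s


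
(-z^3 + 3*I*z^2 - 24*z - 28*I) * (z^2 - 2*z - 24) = -z^5 + 2*z^4 + 3*I*z^4 - 6*I*z^3 + 48*z^2 - 100*I*z^2 + 576*z + 56*I*z + 672*I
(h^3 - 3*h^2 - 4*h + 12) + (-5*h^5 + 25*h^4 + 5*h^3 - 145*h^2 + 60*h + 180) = -5*h^5 + 25*h^4 + 6*h^3 - 148*h^2 + 56*h + 192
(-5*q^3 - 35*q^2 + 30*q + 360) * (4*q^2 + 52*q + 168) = -20*q^5 - 400*q^4 - 2540*q^3 - 2880*q^2 + 23760*q + 60480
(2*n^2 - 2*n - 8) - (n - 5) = 2*n^2 - 3*n - 3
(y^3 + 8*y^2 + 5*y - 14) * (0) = 0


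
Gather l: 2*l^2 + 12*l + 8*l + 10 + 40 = 2*l^2 + 20*l + 50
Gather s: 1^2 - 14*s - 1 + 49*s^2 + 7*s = 49*s^2 - 7*s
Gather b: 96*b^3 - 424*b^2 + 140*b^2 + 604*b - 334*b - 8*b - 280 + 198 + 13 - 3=96*b^3 - 284*b^2 + 262*b - 72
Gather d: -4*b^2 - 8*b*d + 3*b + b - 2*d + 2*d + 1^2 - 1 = -4*b^2 - 8*b*d + 4*b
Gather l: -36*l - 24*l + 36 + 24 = 60 - 60*l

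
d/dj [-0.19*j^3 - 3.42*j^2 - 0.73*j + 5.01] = -0.57*j^2 - 6.84*j - 0.73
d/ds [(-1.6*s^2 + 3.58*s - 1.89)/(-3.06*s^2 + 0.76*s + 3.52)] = (9.7388*s^2 - 22.8308*s + 14.038)/(9.3636*s^4 - 4.6512*s^3 - 20.9648*s^2 + 5.3504*s + 12.3904)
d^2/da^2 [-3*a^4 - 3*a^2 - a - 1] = -36*a^2 - 6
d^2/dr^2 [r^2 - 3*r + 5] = 2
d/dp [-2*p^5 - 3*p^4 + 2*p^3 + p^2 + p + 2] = -10*p^4 - 12*p^3 + 6*p^2 + 2*p + 1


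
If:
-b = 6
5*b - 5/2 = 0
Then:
No Solution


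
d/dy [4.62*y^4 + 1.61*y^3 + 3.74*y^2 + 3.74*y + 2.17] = 18.48*y^3 + 4.83*y^2 + 7.48*y + 3.74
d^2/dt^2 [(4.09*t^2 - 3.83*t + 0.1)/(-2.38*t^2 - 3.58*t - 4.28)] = (2.8421709430404e-14*t^4 + 113.086176*t^3 + 246.575616*t^2 - 239.195712*t - 267.740096)/(13.481272*t^6 + 60.835656*t^5 + 164.239992*t^4 + 264.686584*t^3 + 295.355952*t^2 + 196.739616*t + 78.402752)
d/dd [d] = 1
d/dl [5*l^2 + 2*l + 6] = 10*l + 2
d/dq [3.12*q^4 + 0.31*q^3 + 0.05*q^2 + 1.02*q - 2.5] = 12.48*q^3 + 0.93*q^2 + 0.1*q + 1.02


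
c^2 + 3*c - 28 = (c - 4)*(c + 7)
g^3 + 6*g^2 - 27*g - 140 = (g - 5)*(g + 4)*(g + 7)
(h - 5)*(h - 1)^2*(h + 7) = h^4 - 38*h^2 + 72*h - 35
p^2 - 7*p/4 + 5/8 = (p - 5/4)*(p - 1/2)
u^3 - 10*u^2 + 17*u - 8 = (u - 8)*(u - 1)^2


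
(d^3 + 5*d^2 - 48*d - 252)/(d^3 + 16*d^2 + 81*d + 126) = (d^2 - d - 42)/(d^2 + 10*d + 21)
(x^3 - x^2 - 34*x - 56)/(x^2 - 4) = (x^2 - 3*x - 28)/(x - 2)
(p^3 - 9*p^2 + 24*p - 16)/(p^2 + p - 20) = (p^2 - 5*p + 4)/(p + 5)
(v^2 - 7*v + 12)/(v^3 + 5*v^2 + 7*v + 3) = (v^2 - 7*v + 12)/(v^3 + 5*v^2 + 7*v + 3)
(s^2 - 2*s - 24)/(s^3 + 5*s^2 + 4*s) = (s - 6)/(s*(s + 1))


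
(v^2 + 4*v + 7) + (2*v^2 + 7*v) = 3*v^2 + 11*v + 7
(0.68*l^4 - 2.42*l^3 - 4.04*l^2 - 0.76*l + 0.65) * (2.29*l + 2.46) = 1.5572*l^5 - 3.869*l^4 - 15.2048*l^3 - 11.6788*l^2 - 0.3811*l + 1.599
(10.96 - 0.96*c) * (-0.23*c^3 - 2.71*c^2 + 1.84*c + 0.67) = 0.2208*c^4 + 0.0807999999999995*c^3 - 31.468*c^2 + 19.5232*c + 7.3432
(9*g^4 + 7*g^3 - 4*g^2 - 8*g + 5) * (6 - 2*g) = -18*g^5 + 40*g^4 + 50*g^3 - 8*g^2 - 58*g + 30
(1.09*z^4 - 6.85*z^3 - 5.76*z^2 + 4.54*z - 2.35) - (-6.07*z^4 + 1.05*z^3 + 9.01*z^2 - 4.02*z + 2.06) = 7.16*z^4 - 7.9*z^3 - 14.77*z^2 + 8.56*z - 4.41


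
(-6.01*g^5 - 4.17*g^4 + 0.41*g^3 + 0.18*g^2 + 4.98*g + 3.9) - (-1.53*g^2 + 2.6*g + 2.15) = -6.01*g^5 - 4.17*g^4 + 0.41*g^3 + 1.71*g^2 + 2.38*g + 1.75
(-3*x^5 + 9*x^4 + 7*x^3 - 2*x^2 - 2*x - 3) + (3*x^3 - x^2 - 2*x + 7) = -3*x^5 + 9*x^4 + 10*x^3 - 3*x^2 - 4*x + 4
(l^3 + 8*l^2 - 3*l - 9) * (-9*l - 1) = -9*l^4 - 73*l^3 + 19*l^2 + 84*l + 9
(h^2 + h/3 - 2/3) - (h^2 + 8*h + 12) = -23*h/3 - 38/3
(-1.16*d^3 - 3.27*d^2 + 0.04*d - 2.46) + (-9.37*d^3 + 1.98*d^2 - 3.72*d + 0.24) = -10.53*d^3 - 1.29*d^2 - 3.68*d - 2.22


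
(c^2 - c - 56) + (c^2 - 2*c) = 2*c^2 - 3*c - 56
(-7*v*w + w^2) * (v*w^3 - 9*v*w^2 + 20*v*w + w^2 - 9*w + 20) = -7*v^2*w^4 + 63*v^2*w^3 - 140*v^2*w^2 + v*w^5 - 9*v*w^4 + 13*v*w^3 + 63*v*w^2 - 140*v*w + w^4 - 9*w^3 + 20*w^2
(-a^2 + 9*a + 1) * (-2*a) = 2*a^3 - 18*a^2 - 2*a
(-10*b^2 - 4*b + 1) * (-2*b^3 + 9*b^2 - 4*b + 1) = 20*b^5 - 82*b^4 + 2*b^3 + 15*b^2 - 8*b + 1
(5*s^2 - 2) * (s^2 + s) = 5*s^4 + 5*s^3 - 2*s^2 - 2*s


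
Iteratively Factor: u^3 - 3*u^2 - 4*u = (u)*(u^2 - 3*u - 4) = u*(u + 1)*(u - 4)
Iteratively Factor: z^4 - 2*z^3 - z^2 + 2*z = (z - 2)*(z^3 - z) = z*(z - 2)*(z^2 - 1) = z*(z - 2)*(z - 1)*(z + 1)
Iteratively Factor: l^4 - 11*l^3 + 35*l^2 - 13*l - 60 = (l + 1)*(l^3 - 12*l^2 + 47*l - 60) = (l - 3)*(l + 1)*(l^2 - 9*l + 20) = (l - 4)*(l - 3)*(l + 1)*(l - 5)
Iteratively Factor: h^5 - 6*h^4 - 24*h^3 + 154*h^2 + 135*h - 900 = (h - 5)*(h^4 - h^3 - 29*h^2 + 9*h + 180) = (h - 5)*(h - 3)*(h^3 + 2*h^2 - 23*h - 60) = (h - 5)^2*(h - 3)*(h^2 + 7*h + 12) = (h - 5)^2*(h - 3)*(h + 4)*(h + 3)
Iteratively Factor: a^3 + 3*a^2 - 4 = (a - 1)*(a^2 + 4*a + 4) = (a - 1)*(a + 2)*(a + 2)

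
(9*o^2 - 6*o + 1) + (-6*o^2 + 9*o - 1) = 3*o^2 + 3*o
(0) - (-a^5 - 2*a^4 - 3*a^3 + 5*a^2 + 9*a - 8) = a^5 + 2*a^4 + 3*a^3 - 5*a^2 - 9*a + 8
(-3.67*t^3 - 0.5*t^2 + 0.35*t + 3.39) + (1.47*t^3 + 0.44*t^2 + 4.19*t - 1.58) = -2.2*t^3 - 0.06*t^2 + 4.54*t + 1.81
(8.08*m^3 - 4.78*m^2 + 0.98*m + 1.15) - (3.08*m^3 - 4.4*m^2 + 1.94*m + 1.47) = 5.0*m^3 - 0.38*m^2 - 0.96*m - 0.32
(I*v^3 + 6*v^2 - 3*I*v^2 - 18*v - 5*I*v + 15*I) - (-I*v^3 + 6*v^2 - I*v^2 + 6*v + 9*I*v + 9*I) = 2*I*v^3 - 2*I*v^2 - 24*v - 14*I*v + 6*I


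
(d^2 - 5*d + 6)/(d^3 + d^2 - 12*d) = (d - 2)/(d*(d + 4))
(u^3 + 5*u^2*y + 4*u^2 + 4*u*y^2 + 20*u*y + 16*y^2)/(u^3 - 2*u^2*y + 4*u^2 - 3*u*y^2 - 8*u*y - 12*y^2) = (-u - 4*y)/(-u + 3*y)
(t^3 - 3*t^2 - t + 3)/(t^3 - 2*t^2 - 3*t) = (t - 1)/t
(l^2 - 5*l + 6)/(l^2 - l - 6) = (l - 2)/(l + 2)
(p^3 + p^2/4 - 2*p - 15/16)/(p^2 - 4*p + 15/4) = (8*p^2 + 14*p + 5)/(4*(2*p - 5))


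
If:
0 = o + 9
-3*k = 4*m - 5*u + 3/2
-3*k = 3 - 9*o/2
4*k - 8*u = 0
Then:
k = -29/2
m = 23/16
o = -9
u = -29/4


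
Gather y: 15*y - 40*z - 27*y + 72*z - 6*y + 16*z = -18*y + 48*z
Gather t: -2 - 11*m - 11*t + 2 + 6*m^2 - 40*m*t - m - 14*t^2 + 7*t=6*m^2 - 12*m - 14*t^2 + t*(-40*m - 4)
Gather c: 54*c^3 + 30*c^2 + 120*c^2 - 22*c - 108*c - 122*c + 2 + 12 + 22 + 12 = 54*c^3 + 150*c^2 - 252*c + 48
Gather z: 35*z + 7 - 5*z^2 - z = -5*z^2 + 34*z + 7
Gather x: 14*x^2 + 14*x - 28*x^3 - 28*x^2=-28*x^3 - 14*x^2 + 14*x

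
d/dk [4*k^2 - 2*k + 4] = 8*k - 2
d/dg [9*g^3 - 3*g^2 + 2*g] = 27*g^2 - 6*g + 2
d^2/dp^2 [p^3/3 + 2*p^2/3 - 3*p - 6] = 2*p + 4/3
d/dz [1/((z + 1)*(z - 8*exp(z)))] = (-z + (z + 1)*(8*exp(z) - 1) + 8*exp(z))/((z + 1)^2*(z - 8*exp(z))^2)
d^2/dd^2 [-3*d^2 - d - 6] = -6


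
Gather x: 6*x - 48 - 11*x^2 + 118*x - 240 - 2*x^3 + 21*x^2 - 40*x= -2*x^3 + 10*x^2 + 84*x - 288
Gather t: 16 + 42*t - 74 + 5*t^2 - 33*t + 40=5*t^2 + 9*t - 18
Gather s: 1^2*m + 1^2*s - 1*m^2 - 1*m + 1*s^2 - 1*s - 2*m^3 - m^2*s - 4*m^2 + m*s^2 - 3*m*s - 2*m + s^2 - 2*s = -2*m^3 - 5*m^2 - 2*m + s^2*(m + 2) + s*(-m^2 - 3*m - 2)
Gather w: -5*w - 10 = -5*w - 10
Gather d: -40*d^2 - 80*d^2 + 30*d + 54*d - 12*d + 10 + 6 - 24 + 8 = -120*d^2 + 72*d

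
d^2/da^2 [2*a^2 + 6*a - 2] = 4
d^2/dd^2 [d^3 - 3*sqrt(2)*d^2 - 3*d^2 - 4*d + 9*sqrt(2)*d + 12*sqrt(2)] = 6*d - 6*sqrt(2) - 6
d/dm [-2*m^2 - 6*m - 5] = -4*m - 6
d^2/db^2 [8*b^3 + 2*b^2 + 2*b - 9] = 48*b + 4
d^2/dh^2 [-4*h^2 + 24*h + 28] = -8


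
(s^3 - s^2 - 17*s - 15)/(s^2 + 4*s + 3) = s - 5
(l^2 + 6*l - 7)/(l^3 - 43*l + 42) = 1/(l - 6)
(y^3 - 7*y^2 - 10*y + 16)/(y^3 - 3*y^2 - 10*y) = (y^2 - 9*y + 8)/(y*(y - 5))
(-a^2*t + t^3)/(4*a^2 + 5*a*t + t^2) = t*(-a + t)/(4*a + t)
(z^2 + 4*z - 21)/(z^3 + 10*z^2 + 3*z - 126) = 1/(z + 6)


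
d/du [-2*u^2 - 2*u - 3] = -4*u - 2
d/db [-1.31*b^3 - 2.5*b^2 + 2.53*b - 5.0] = -3.93*b^2 - 5.0*b + 2.53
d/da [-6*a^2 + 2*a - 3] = 2 - 12*a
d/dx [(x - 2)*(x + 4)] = 2*x + 2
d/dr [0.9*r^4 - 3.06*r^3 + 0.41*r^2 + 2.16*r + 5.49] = 3.6*r^3 - 9.18*r^2 + 0.82*r + 2.16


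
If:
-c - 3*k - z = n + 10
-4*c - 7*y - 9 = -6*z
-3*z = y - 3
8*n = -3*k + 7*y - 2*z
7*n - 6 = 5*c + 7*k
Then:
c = 43/8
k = -2077/378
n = -1207/1512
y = -49/18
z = 103/54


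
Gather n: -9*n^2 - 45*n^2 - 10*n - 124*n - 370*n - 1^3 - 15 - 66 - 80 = -54*n^2 - 504*n - 162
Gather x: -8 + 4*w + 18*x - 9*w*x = 4*w + x*(18 - 9*w) - 8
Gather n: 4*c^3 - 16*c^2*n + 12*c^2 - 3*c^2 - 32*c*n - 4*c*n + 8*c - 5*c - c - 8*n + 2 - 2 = 4*c^3 + 9*c^2 + 2*c + n*(-16*c^2 - 36*c - 8)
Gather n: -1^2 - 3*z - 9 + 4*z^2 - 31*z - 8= 4*z^2 - 34*z - 18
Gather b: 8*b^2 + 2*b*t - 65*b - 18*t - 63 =8*b^2 + b*(2*t - 65) - 18*t - 63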